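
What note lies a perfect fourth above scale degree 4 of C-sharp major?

B

Scale degree 4 of C# major is F#.
A perfect fourth (5 semitones) above F# lands on the letter B, giving B.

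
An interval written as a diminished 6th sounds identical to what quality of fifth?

perfect

A diminished sixth spans 7 semitones.
A fifth spanning 7 semitones is perfect (the perfect fifth is 7).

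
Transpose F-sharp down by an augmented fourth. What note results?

F down a perfect fourth is C, so the target letter is C.
From F#, an augmented fourth is 6 semitones down: C.

C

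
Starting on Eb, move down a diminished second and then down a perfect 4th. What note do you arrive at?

A#

A diminished second down from Eb is D# (letter D, 0 semitones down).
A perfect fourth down from D# is A# (letter A, 5 semitones down).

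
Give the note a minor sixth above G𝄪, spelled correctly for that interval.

A sixth above G lands on the letter E.
A minor sixth spans 8 semitones, so G## moves to pitch class 5. On the letter E that is E#.

E#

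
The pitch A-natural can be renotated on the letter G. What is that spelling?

G##

A is pitch class 9. The letter G alone is pitch class 7.
To reach pitch class 9 from G requires an offset of +2 semitones, i.e. double sharp: G##.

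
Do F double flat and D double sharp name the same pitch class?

No

Fbb is pitch class 3; D## is pitch class 4.
The pitch classes differ (3 vs. 4), so they are not enharmonic equivalents.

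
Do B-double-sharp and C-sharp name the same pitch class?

Yes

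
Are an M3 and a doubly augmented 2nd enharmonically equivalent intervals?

Yes

A major third spans 4 semitones; a doubly augmented second spans 4.
They are enharmonically equivalent.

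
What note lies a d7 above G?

Fb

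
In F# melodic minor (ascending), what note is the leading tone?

E#

The F# melodic minor (ascending) scale runs F# G# A B C# D# E#.
Degree 7 is E#.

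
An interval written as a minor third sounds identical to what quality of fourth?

doubly diminished

A minor third spans 3 semitones.
A fourth spanning 3 semitones is doubly diminished (the perfect fourth is 5).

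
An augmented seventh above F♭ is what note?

E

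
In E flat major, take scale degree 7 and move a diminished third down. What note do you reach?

B#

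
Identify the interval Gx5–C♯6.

diminished fourth

The letter names run G→C, a span of 3 letter steps, so the interval is some kind of fourth.
G## to C# is 4 semitones. A perfect fourth is 5, so 4 makes it diminished.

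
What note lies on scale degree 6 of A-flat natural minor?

Fb

The Ab natural minor scale runs Ab Bb Cb Db Eb Fb Gb.
Degree 6 is Fb.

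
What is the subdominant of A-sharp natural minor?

Degree 4 takes the letter 3 steps above A, which is D.
In natural minor, degree 4 sits 5 semitones above the tonic. A# + 5 semitones is pitch class 3, spelled on D as D#.

D#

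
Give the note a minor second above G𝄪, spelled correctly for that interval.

A second above G lands on the letter A.
A minor second spans 1 semitone, so G## moves to pitch class 10. On the letter A that is A#.

A#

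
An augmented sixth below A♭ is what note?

A sixth below A lands on the letter C.
An augmented sixth spans 10 semitones, so Ab moves to pitch class 10. On the letter C that is Cbb.

Cbb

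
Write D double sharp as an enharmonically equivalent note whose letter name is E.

D## is pitch class 4. The letter E alone is pitch class 4.
Pitch class 4 on E needs no accidental: E.

E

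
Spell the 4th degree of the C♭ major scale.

Fb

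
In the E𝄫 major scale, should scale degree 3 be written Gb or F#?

Gb

Each scale degree takes a distinct letter name. Degree 3 of a scale on E must use the letter G.
Gb and F# are enharmonically the same pitch, but only Gb uses the letter G, so it is the correct spelling here.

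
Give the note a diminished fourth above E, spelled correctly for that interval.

A fourth above E lands on the letter A.
A diminished fourth spans 4 semitones, so E moves to pitch class 8. On the letter A that is Ab.

Ab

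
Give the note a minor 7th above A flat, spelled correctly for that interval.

Gb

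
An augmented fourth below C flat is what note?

Gbb

A fourth below C lands on the letter G.
An augmented fourth spans 6 semitones, so Cb moves to pitch class 5. On the letter G that is Gbb.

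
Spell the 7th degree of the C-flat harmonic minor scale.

Bb

The Cb harmonic minor scale runs Cb Db Ebb Fb Gb Abb Bb.
Degree 7 is Bb.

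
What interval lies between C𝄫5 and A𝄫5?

Counting letters C–D–E–F–G–A gives a sixth.
Cbb→Abb = 9 semitones, exactly the major sixth.

major sixth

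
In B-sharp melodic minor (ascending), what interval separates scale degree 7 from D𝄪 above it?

perfect fourth

Scale degree 7 of B# melodic minor (ascending) is A##.
A## up to D##: letters A→D make it a fourth; 5 semitones makes it perfect.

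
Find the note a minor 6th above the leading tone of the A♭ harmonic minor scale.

The leading tone of Ab harmonic minor is G.
A minor sixth (8 semitones) above G lands on the letter E, giving Eb.

Eb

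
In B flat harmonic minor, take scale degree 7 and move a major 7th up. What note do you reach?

G#

Scale degree 7 of Bb harmonic minor is A.
A major seventh (11 semitones) above A lands on the letter G, giving G#.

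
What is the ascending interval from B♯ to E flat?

doubly diminished fourth

The letter names run B→E, a span of 3 letter steps, so the interval is some kind of fourth.
B# to Eb is 3 semitones. A perfect fourth is 5, so 3 makes it doubly diminished.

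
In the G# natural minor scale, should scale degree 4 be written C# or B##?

C#

Each scale degree takes a distinct letter name. Degree 4 of a scale on G must use the letter C.
C# and B## are enharmonically the same pitch, but only C# uses the letter C, so it is the correct spelling here.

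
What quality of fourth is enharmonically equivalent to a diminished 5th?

A diminished fifth spans 6 semitones.
A fourth spanning 6 semitones is augmented (the perfect fourth is 5).

augmented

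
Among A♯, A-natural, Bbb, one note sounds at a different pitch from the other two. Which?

In 12-tone equal temperament, enharmonic equivalents share a pitch class. A# is pitch class 10; A is pitch class 9; Bbb is pitch class 9.
A and Bbb share pitch class 9, while A# is pitch class 10.

A#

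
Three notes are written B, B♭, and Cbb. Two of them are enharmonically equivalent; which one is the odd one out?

In 12-tone equal temperament, enharmonic equivalents share a pitch class. B is pitch class 11; Bb is pitch class 10; Cbb is pitch class 10.
Bb and Cbb share pitch class 10, while B is pitch class 11.

B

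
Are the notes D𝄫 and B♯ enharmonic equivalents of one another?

Dbb = pitch class 0 and B# = pitch class 0 — the same pitch class, so they are enharmonic equivalents.

Yes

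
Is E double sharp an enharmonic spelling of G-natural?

E## is pitch class 6; G is pitch class 7.
The pitch classes differ (6 vs. 7), so they are not enharmonic equivalents.

No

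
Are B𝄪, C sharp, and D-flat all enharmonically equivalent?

Yes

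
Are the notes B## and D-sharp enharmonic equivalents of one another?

B## is pitch class 1; D# is pitch class 3.
The pitch classes differ (1 vs. 3), so they are not enharmonic equivalents.

No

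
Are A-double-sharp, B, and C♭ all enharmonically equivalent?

Yes

A## is pitch class 11; B is pitch class 11; Cb is pitch class 11.
All spellings map to pitch class 11, so they are enharmonically equivalent.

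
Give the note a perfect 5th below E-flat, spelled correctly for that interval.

A fifth below E lands on the letter A.
A perfect fifth spans 7 semitones, so Eb moves to pitch class 8. On the letter A that is Ab.

Ab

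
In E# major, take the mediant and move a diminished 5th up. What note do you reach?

The mediant of E# major is G##.
A diminished fifth (6 semitones) above G## lands on the letter D, giving D#.

D#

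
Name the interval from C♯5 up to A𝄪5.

The letter names run C→A, a span of 5 letter steps, so the interval is some kind of sixth.
C# to A## is 10 semitones. A major sixth is 9, so 10 makes it augmented.

augmented sixth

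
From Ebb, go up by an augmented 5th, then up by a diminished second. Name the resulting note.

Cbb

An augmented fifth up from Ebb is Bb (letter B, 8 semitones up).
A diminished second up from Bb is Cbb (letter C, 0 semitones up).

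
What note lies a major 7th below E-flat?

Fb

A seventh below E lands on the letter F.
A major seventh spans 11 semitones, so Eb moves to pitch class 4. On the letter F that is Fb.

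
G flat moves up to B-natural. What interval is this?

Counting letters G–A–B gives a third.
Gb→B = 5 semitones, 1 wider than the major third (4), so augmented.

augmented third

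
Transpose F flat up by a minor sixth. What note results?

A sixth above F lands on the letter D.
A minor sixth spans 8 semitones, so Fb moves to pitch class 0. On the letter D that is Dbb.

Dbb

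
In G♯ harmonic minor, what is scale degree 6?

E

Degree 6 takes the letter 5 steps above G, which is E.
In harmonic minor, degree 6 sits 8 semitones above the tonic. G# + 8 semitones is pitch class 4, spelled on E as E.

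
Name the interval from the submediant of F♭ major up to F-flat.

minor third

The submediant of Fb major is Db.
Db up to Fb: letters D→F make it a third; 3 semitones makes it minor.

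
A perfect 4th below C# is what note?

G#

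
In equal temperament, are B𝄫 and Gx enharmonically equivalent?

Yes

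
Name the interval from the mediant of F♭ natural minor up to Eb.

The mediant of Fb natural minor is Abb.
Abb up to Eb: letters A→E make it a fifth; 8 semitones makes it augmented.

augmented fifth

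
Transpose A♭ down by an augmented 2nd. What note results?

Gbb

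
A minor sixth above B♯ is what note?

A sixth above B lands on the letter G.
A minor sixth spans 8 semitones, so B# moves to pitch class 8. On the letter G that is G#.

G#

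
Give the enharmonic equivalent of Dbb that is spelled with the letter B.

B#

Plain B sits 1 semitone below Dbb, so on the letter B the same pitch needs a sharp: B#.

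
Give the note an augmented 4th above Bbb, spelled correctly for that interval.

A fourth above B lands on the letter E.
An augmented fourth spans 6 semitones, so Bbb moves to pitch class 3. On the letter E that is Eb.

Eb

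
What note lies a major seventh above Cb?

Bb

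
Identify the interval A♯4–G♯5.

Counting letters A–B–C–D–E–F–G gives a seventh.
A#→G# = 10 semitones, 1 narrower than the major seventh (11), so minor.

minor seventh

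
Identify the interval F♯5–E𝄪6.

augmented seventh

The letter names run F→E, a span of 6 letter steps, so the interval is some kind of seventh.
F# to E## is 12 semitones. A major seventh is 11, so 12 makes it augmented.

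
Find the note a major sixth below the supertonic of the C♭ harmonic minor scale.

Fb

The supertonic of Cb harmonic minor is Db.
A major sixth (9 semitones) below Db lands on the letter F, giving Fb.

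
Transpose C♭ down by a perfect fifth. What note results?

Fb

A fifth below C lands on the letter F.
A perfect fifth spans 7 semitones, so Cb moves to pitch class 4. On the letter F that is Fb.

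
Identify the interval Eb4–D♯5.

The letter names run E→D, a span of 6 letter steps, so the interval is some kind of seventh.
Eb to D# is 12 semitones. A major seventh is 11, so 12 makes it augmented.

augmented seventh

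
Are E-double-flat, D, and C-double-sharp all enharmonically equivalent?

Yes

Ebb is pitch class 2; D is pitch class 2; C## is pitch class 2.
All spellings map to pitch class 2, so they are enharmonically equivalent.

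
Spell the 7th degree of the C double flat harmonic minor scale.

Bbb

Degree 7 takes the letter 6 steps above C, which is B.
In harmonic minor, degree 7 sits 11 semitones above the tonic. Cbb + 11 semitones is pitch class 9, spelled on B as Bbb.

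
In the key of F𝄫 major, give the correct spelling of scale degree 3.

Degree 3 takes the letter 2 steps above F, which is A.
In major, degree 3 sits 4 semitones above the tonic. Fbb + 4 semitones is pitch class 7, spelled on A as Abb.

Abb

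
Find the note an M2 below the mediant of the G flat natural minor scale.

The mediant of Gb natural minor is Bbb.
A major second (2 semitones) below Bbb lands on the letter A, giving Abb.

Abb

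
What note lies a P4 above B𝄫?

Ebb

A fourth above B lands on the letter E.
A perfect fourth spans 5 semitones, so Bbb moves to pitch class 2. On the letter E that is Ebb.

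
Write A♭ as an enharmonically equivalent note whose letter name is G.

G#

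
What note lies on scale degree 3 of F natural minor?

The F natural minor scale runs F G Ab Bb C Db Eb.
Degree 3 is Ab.

Ab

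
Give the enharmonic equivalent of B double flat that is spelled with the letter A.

Plain A sits at the same pitch as Bbb, so on the letter A the same pitch needs a natural: A.

A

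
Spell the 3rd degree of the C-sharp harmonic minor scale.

E

The C# harmonic minor scale runs C# D# E F# G# A B#.
Degree 3 is E.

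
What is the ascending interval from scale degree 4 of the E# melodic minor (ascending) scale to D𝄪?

Scale degree 4 of E# melodic minor (ascending) is A#.
A# up to D##: letters A→D make it a fourth; 6 semitones makes it augmented.

augmented fourth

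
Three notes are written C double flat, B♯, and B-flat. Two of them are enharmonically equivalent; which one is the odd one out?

B#

In 12-tone equal temperament, enharmonic equivalents share a pitch class. Cbb is pitch class 10; B# is pitch class 0; Bb is pitch class 10.
Cbb and Bb share pitch class 10, while B# is pitch class 0.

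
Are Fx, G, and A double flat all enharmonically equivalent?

Yes

F## = pitch class 7 and G = pitch class 7 and Abb = pitch class 7 — the same pitch class, so they are enharmonic equivalents.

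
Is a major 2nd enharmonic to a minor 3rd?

A major second spans 2 semitones; a minor third spans 3.
The spans differ, so they are not enharmonic equivalents.

No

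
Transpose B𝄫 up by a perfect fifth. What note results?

Fb

B up a perfect fifth is F#, so the target letter is F.
From Bbb, a perfect fifth is 7 semitones up: Fb.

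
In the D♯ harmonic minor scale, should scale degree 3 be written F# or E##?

Each scale degree takes a distinct letter name. Degree 3 of a scale on D must use the letter F.
F# and E## are enharmonically the same pitch, but only F# uses the letter F, so it is the correct spelling here.

F#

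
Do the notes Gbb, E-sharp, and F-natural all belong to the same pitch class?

Gbb = pitch class 5 and E# = pitch class 5 and F = pitch class 5 — the same pitch class, so they are enharmonic equivalents.

Yes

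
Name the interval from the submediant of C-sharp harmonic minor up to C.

minor third

The submediant of C# harmonic minor is A.
A up to C: letters A→C make it a third; 3 semitones makes it minor.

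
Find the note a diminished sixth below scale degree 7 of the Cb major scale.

D#

Scale degree 7 of Cb major is Bb.
A diminished sixth (7 semitones) below Bb lands on the letter D, giving D#.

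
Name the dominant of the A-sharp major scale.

The A# major scale runs A# B# C## D# E# F## G##.
Degree 5 is E#.

E#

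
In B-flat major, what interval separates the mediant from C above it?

The mediant of Bb major is D.
D up to C: letters D→C make it a seventh; 10 semitones makes it minor.

minor seventh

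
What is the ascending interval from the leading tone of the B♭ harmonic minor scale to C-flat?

diminished third

The leading tone of Bb harmonic minor is A.
A up to Cb: letters A→C make it a third; 2 semitones makes it diminished.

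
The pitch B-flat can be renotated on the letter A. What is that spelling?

A#

Plain A sits 1 semitone below Bb, so on the letter A the same pitch needs a sharp: A#.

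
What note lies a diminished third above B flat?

Dbb

A third above B lands on the letter D.
A diminished third spans 2 semitones, so Bb moves to pitch class 0. On the letter D that is Dbb.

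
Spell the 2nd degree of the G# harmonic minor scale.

A#

Degree 2 takes the letter 1 step above G, which is A.
In harmonic minor, degree 2 sits 2 semitones above the tonic. G# + 2 semitones is pitch class 10, spelled on A as A#.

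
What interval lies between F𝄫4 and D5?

doubly augmented sixth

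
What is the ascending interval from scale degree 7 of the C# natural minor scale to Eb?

Scale degree 7 of C# natural minor is B.
B up to Eb: letters B→E make it a fourth; 4 semitones makes it diminished.

diminished fourth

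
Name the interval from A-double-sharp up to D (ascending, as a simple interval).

The letter names run A→D, a span of 3 letter steps, so the interval is some kind of fourth.
A## to D is 3 semitones. A perfect fourth is 5, so 3 makes it doubly diminished.

doubly diminished fourth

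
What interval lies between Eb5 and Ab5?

Counting letters E–F–G–A gives a fourth.
Eb→Ab = 5 semitones, exactly the perfect fourth.

perfect fourth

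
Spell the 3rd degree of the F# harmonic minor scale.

A

Degree 3 takes the letter 2 steps above F, which is A.
In harmonic minor, degree 3 sits 3 semitones above the tonic. F# + 3 semitones is pitch class 9, spelled on A as A.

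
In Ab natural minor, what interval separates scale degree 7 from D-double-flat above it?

Scale degree 7 of Ab natural minor is Gb.
Gb up to Dbb: letters G→D make it a fifth; 6 semitones makes it diminished.

diminished fifth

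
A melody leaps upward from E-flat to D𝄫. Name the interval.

diminished seventh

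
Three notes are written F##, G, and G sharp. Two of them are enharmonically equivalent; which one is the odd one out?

G#

In 12-tone equal temperament, enharmonic equivalents share a pitch class. F## is pitch class 7; G is pitch class 7; G# is pitch class 8.
F## and G share pitch class 7, while G# is pitch class 8.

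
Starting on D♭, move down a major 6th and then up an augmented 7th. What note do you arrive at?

A major sixth down from Db is Fb (letter F, 9 semitones down).
An augmented seventh up from Fb is E (letter E, 12 semitones up).

E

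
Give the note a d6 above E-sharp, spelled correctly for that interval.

E up a major sixth is C#, so the target letter is C.
From E#, a diminished sixth is 7 semitones up: C.

C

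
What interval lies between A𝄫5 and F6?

augmented sixth

Counting letters A–B–C–D–E–F gives a sixth.
Abb→F = 10 semitones, 1 wider than the major sixth (9), so augmented.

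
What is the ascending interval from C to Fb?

The letter names run C→F, a span of 3 letter steps, so the interval is some kind of fourth.
C to Fb is 4 semitones. A perfect fourth is 5, so 4 makes it diminished.

diminished fourth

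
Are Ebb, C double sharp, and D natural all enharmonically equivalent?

Yes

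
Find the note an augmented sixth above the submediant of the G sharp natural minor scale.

The submediant of G# natural minor is E.
An augmented sixth (10 semitones) above E lands on the letter C, giving C##.

C##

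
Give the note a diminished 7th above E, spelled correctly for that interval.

E up a major seventh is D#, so the target letter is D.
From E, a diminished seventh is 9 semitones up: Db.

Db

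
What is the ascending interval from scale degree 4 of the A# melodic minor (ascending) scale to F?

Scale degree 4 of A# melodic minor (ascending) is D#.
D# up to F: letters D→F make it a third; 2 semitones makes it diminished.

diminished third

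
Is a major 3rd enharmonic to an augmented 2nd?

A major third spans 4 semitones; an augmented second spans 3.
The spans differ, so they are not enharmonic equivalents.

No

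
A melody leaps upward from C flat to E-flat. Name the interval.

The letter names run C→E, a span of 2 letter steps, so the interval is some kind of third.
Cb to Eb is 4 semitones. A major third is 4, so 4 makes it major.

major third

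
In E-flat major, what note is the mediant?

The Eb major scale runs Eb F G Ab Bb C D.
Degree 3 is G.

G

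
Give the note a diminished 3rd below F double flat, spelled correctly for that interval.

Db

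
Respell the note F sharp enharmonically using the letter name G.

F# is pitch class 6. The letter G alone is pitch class 7.
To reach pitch class 6 from G requires an offset of -1 semitone, i.e. flat: Gb.

Gb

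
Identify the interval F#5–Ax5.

augmented third

Counting letters F–G–A gives a third.
F#→A## = 5 semitones, 1 wider than the major third (4), so augmented.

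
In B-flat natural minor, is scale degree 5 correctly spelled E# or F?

Each scale degree takes a distinct letter name. Degree 5 of a scale on B must use the letter F.
F and E# are enharmonically the same pitch, but only F uses the letter F, so it is the correct spelling here.

F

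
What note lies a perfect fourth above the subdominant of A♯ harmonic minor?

G#

The subdominant of A# harmonic minor is D#.
A perfect fourth (5 semitones) above D# lands on the letter G, giving G#.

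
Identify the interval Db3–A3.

Counting letters D–E–F–G–A gives a fifth.
Db→A = 8 semitones, 1 wider than the perfect fifth (7), so augmented.

augmented fifth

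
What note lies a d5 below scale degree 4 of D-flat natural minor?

C

Scale degree 4 of Db natural minor is Gb.
A diminished fifth (6 semitones) below Gb lands on the letter C, giving C.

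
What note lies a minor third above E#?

G#

A third above E lands on the letter G.
A minor third spans 3 semitones, so E# moves to pitch class 8. On the letter G that is G#.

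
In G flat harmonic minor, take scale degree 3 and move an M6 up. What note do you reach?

Scale degree 3 of Gb harmonic minor is Bbb.
A major sixth (9 semitones) above Bbb lands on the letter G, giving Gb.

Gb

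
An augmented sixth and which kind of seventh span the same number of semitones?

An augmented sixth spans 10 semitones.
A seventh spanning 10 semitones is minor (the major seventh is 11).

minor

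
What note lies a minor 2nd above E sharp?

F#

A second above E lands on the letter F.
A minor second spans 1 semitone, so E# moves to pitch class 6. On the letter F that is F#.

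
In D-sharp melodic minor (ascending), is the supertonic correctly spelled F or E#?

E#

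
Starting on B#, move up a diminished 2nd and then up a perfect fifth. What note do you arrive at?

G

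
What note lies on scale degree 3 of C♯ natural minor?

E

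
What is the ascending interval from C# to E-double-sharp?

augmented third

The letter names run C→E, a span of 2 letter steps, so the interval is some kind of third.
C# to E## is 5 semitones. A major third is 4, so 5 makes it augmented.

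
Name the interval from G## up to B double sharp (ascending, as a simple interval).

Counting letters G–A–B gives a third.
G##→B## = 4 semitones, exactly the major third.

major third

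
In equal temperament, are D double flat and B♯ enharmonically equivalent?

Dbb is pitch class 0; B# is pitch class 0.
All spellings map to pitch class 0, so they are enharmonically equivalent.

Yes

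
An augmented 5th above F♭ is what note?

C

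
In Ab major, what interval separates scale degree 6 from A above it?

Scale degree 6 of Ab major is F.
F up to A: letters F→A make it a third; 4 semitones makes it major.

major third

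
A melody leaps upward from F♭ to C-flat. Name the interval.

perfect fifth

The letter names run F→C, a span of 4 letter steps, so the interval is some kind of fifth.
Fb to Cb is 7 semitones. A perfect fifth is 7, so 7 makes it perfect.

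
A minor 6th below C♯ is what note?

E#

C down a major sixth is Eb, so the target letter is E.
From C#, a minor sixth is 8 semitones down: E#.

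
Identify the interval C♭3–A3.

Counting letters C–D–E–F–G–A gives a sixth.
Cb→A = 10 semitones, 1 wider than the major sixth (9), so augmented.

augmented sixth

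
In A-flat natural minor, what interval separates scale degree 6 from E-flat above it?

major seventh

Scale degree 6 of Ab natural minor is Fb.
Fb up to Eb: letters F→E make it a seventh; 11 semitones makes it major.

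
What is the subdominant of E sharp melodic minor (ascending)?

A#

The E# melodic minor (ascending) scale runs E# F## G# A# B# C## D##.
Degree 4 is A#.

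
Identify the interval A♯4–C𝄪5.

Counting letters A–B–C gives a third.
A#→C## = 4 semitones, exactly the major third.

major third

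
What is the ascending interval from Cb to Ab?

major sixth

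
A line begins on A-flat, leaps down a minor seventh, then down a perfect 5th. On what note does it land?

Eb

A minor seventh down from Ab is Bb (letter B, 10 semitones down).
A perfect fifth down from Bb is Eb (letter E, 7 semitones down).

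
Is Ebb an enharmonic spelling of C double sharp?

Ebb = pitch class 2 and C## = pitch class 2 — the same pitch class, so they are enharmonic equivalents.

Yes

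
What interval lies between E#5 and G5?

The letter names run E→G, a span of 2 letter steps, so the interval is some kind of third.
E# to G is 2 semitones. A major third is 4, so 2 makes it diminished.

diminished third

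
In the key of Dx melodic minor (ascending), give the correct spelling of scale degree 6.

B##

Degree 6 takes the letter 5 steps above D, which is B.
In melodic minor (ascending), degree 6 sits 9 semitones above the tonic. D## + 9 semitones is pitch class 1, spelled on B as B##.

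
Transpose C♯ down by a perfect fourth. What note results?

G#

A fourth below C lands on the letter G.
A perfect fourth spans 5 semitones, so C# moves to pitch class 8. On the letter G that is G#.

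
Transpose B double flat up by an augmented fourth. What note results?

Eb

B up a perfect fourth is E, so the target letter is E.
From Bbb, an augmented fourth is 6 semitones up: Eb.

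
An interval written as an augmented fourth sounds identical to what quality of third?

An augmented fourth spans 6 semitones.
A third spanning 6 semitones is doubly augmented (the major third is 4).

doubly augmented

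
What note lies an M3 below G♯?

E

A third below G lands on the letter E.
A major third spans 4 semitones, so G# moves to pitch class 4. On the letter E that is E.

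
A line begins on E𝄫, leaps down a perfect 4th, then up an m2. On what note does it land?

A perfect fourth down from Ebb is Bbb (letter B, 5 semitones down).
A minor second up from Bbb is Cbb (letter C, 1 semitone up).

Cbb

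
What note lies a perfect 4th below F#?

C#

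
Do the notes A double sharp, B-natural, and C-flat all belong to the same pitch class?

Yes

A## is pitch class 11; B is pitch class 11; Cb is pitch class 11.
All spellings map to pitch class 11, so they are enharmonically equivalent.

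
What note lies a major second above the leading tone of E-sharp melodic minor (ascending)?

E##

The leading tone of E# melodic minor (ascending) is D##.
A major second (2 semitones) above D## lands on the letter E, giving E##.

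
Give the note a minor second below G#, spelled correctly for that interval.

G down a major second is F, so the target letter is F.
From G#, a minor second is 1 semitone down: F##.

F##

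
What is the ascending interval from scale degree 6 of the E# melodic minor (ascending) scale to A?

diminished sixth

Scale degree 6 of E# melodic minor (ascending) is C##.
C## up to A: letters C→A make it a sixth; 7 semitones makes it diminished.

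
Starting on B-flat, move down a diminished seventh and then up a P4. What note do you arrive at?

A diminished seventh down from Bb is C# (letter C, 9 semitones down).
A perfect fourth up from C# is F# (letter F, 5 semitones up).

F#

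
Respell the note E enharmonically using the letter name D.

D##

Plain D sits 2 semitones below E, so on the letter D the same pitch needs a double sharp: D##.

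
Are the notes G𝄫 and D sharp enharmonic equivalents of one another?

No

Two spellings are enharmonically equivalent only if they share a pitch class.
Here Gbb → 5, D# → 3; 3 ≠ 5, so they are not.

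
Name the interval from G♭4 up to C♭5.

perfect fourth

Counting letters G–A–B–C gives a fourth.
Gb→Cb = 5 semitones, exactly the perfect fourth.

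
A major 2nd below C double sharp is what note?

B#

C down a major second is Bb, so the target letter is B.
From C##, a major second is 2 semitones down: B#.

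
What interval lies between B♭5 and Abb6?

The letter names run B→A, a span of 6 letter steps, so the interval is some kind of seventh.
Bb to Abb is 9 semitones. A major seventh is 11, so 9 makes it diminished.

diminished seventh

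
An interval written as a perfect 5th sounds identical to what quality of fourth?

doubly augmented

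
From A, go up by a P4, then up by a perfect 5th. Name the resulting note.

A perfect fourth up from A is D (letter D, 5 semitones up).
A perfect fifth up from D is A (letter A, 7 semitones up).

A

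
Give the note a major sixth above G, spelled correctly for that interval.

E

A sixth above G lands on the letter E.
A major sixth spans 9 semitones, so G moves to pitch class 4. On the letter E that is E.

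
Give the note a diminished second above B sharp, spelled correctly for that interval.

B up a major second is C#, so the target letter is C.
From B#, a diminished second is 0 semitones up: C.

C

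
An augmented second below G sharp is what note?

G down a major second is F, so the target letter is F.
From G#, an augmented second is 3 semitones down: F.

F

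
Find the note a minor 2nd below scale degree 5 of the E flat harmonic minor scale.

A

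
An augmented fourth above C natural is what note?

C up a perfect fourth is F, so the target letter is F.
From C, an augmented fourth is 6 semitones up: F#.

F#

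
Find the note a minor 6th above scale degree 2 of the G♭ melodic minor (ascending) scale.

Scale degree 2 of Gb melodic minor (ascending) is Ab.
A minor sixth (8 semitones) above Ab lands on the letter F, giving Fb.

Fb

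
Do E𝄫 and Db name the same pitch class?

Ebb is pitch class 2; Db is pitch class 1.
The pitch classes differ (2 vs. 1), so they are not enharmonic equivalents.

No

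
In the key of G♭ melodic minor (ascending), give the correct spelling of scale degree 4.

The Gb melodic minor (ascending) scale runs Gb Ab Bbb Cb Db Eb F.
Degree 4 is Cb.

Cb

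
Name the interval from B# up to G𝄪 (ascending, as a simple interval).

major sixth

The letter names run B→G, a span of 5 letter steps, so the interval is some kind of sixth.
B# to G## is 9 semitones. A major sixth is 9, so 9 makes it major.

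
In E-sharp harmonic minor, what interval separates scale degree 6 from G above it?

diminished fifth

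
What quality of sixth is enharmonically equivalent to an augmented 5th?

An augmented fifth spans 8 semitones.
A sixth spanning 8 semitones is minor (the major sixth is 9).

minor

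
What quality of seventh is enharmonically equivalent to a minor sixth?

doubly diminished

A minor sixth spans 8 semitones.
A seventh spanning 8 semitones is doubly diminished (the major seventh is 11).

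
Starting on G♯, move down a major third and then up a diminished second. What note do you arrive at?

Fb

A major third down from G# is E (letter E, 4 semitones down).
A diminished second up from E is Fb (letter F, 0 semitones up).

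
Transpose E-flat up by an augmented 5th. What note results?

B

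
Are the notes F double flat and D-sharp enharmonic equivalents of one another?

Yes

Fbb = pitch class 3 and D# = pitch class 3 — the same pitch class, so they are enharmonic equivalents.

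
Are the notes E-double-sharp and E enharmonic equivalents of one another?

Two spellings are enharmonically equivalent only if they share a pitch class.
Here E## → 6, E → 4; 4 ≠ 6, so they are not.

No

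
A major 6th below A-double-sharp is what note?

A down a major sixth is C, so the target letter is C.
From A##, a major sixth is 9 semitones down: C##.

C##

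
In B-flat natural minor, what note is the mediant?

The Bb natural minor scale runs Bb C Db Eb F Gb Ab.
Degree 3 is Db.

Db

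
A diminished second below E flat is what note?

A second below E lands on the letter D.
A diminished second spans 0 semitones, so Eb moves to pitch class 3. On the letter D that is D#.

D#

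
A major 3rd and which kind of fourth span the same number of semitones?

diminished

A major third spans 4 semitones.
A fourth spanning 4 semitones is diminished (the perfect fourth is 5).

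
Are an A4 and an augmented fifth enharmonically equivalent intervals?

An augmented fourth spans 6 semitones; an augmented fifth spans 8.
The spans differ, so they are not enharmonic equivalents.

No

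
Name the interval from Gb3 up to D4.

augmented fifth

The letter names run G→D, a span of 4 letter steps, so the interval is some kind of fifth.
Gb to D is 8 semitones. A perfect fifth is 7, so 8 makes it augmented.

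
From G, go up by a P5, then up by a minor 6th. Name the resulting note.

Bb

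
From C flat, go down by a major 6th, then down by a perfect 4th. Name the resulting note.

A major sixth down from Cb is Ebb (letter E, 9 semitones down).
A perfect fourth down from Ebb is Bbb (letter B, 5 semitones down).

Bbb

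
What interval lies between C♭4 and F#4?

The letter names run C→F, a span of 3 letter steps, so the interval is some kind of fourth.
Cb to F# is 7 semitones. A perfect fourth is 5, so 7 makes it doubly augmented.

doubly augmented fourth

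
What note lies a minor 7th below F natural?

G

A seventh below F lands on the letter G.
A minor seventh spans 10 semitones, so F moves to pitch class 7. On the letter G that is G.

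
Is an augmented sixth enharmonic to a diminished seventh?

No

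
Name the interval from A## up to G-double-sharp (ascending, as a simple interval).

minor seventh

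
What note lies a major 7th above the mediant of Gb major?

A

The mediant of Gb major is Bb.
A major seventh (11 semitones) above Bb lands on the letter A, giving A.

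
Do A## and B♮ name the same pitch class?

A## is pitch class 11; B is pitch class 11.
All spellings map to pitch class 11, so they are enharmonically equivalent.

Yes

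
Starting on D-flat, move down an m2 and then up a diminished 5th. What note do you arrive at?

Gb

A minor second down from Db is C (letter C, 1 semitone down).
A diminished fifth up from C is Gb (letter G, 6 semitones up).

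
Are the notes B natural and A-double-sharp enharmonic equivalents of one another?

Yes

B = pitch class 11 and A## = pitch class 11 — the same pitch class, so they are enharmonic equivalents.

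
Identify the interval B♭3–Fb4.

diminished fifth

The letter names run B→F, a span of 4 letter steps, so the interval is some kind of fifth.
Bb to Fb is 6 semitones. A perfect fifth is 7, so 6 makes it diminished.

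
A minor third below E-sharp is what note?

C##

A third below E lands on the letter C.
A minor third spans 3 semitones, so E# moves to pitch class 2. On the letter C that is C##.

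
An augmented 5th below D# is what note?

G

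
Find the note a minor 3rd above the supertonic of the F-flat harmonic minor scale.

The supertonic of Fb harmonic minor is Gb.
A minor third (3 semitones) above Gb lands on the letter B, giving Bbb.

Bbb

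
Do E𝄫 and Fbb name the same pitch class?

No

Two spellings are enharmonically equivalent only if they share a pitch class.
Here Ebb → 2, Fbb → 3; 2 ≠ 3, so they are not.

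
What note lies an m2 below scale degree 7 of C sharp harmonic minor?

Scale degree 7 of C# harmonic minor is B#.
A minor second (1 semitone) below B# lands on the letter A, giving A##.

A##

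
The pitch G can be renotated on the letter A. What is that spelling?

Abb

Plain A sits 2 semitones above G, so on the letter A the same pitch needs a double flat: Abb.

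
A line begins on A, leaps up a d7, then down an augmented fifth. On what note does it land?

Cbb

A diminished seventh up from A is Gb (letter G, 9 semitones up).
An augmented fifth down from Gb is Cbb (letter C, 8 semitones down).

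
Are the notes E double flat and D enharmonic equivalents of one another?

Yes

Ebb = pitch class 2 and D = pitch class 2 — the same pitch class, so they are enharmonic equivalents.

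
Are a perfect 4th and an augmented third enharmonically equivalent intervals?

Yes

A perfect fourth spans 5 semitones; an augmented third spans 5.
They are enharmonically equivalent.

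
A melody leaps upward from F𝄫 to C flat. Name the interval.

augmented fifth

Counting letters F–G–A–B–C gives a fifth.
Fbb→Cb = 8 semitones, 1 wider than the perfect fifth (7), so augmented.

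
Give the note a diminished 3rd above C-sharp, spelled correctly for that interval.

Eb

A third above C lands on the letter E.
A diminished third spans 2 semitones, so C# moves to pitch class 3. On the letter E that is Eb.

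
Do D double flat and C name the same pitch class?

Dbb = pitch class 0 and C = pitch class 0 — the same pitch class, so they are enharmonic equivalents.

Yes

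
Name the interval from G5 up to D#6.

augmented fifth

Counting letters G–A–B–C–D gives a fifth.
G→D# = 8 semitones, 1 wider than the perfect fifth (7), so augmented.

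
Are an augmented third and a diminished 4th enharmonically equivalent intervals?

No

An augmented third spans 5 semitones; a diminished fourth spans 4.
The spans differ, so they are not enharmonic equivalents.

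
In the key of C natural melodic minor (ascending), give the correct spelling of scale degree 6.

A

The C melodic minor (ascending) scale runs C D Eb F G A B.
Degree 6 is A.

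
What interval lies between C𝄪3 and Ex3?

major third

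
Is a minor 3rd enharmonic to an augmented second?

A minor third spans 3 semitones; an augmented second spans 3.
They are enharmonically equivalent.

Yes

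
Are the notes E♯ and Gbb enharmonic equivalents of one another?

Yes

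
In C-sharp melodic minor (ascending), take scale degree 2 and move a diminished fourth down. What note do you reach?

Scale degree 2 of C# melodic minor (ascending) is D#.
A diminished fourth (4 semitones) below D# lands on the letter A, giving A##.

A##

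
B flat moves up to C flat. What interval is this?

minor second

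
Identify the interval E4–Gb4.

Counting letters E–F–G gives a third.
E→Gb = 2 semitones, 2 narrower than the major third (4), so diminished.

diminished third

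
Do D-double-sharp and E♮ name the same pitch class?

Yes

D## = pitch class 4 and E = pitch class 4 — the same pitch class, so they are enharmonic equivalents.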